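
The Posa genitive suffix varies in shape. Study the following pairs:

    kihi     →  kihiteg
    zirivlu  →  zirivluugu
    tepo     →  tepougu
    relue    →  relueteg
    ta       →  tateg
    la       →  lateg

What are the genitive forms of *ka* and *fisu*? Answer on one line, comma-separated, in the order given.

kateg, fisuugu

Looking at the last vowel of each stem: -ugu when the last vowel of the stem is a rounded vowel (*zirivlu*, *tepo*); -teg when the last vowel of the stem is an unrounded vowel (*kihi*, *relue*, *ta*, *la*).
Since the last vowel of *ka* is /a/ (an unrounded vowel), it takes -teg, giving *kateg*.
*fisu* — last vowel /u/ (a rounded vowel) → -ugu → *fisuugu*.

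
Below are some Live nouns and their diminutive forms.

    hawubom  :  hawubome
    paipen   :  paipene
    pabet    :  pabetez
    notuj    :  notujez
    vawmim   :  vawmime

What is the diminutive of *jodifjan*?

The alternation tracks the final consonant of the stem — -e when the stem ends in a nasal (*hawubom*, *paipen*, *vawmim*); -ez when the stem ends in a non-nasal consonant (*pabet*, *notuj*).
The final consonant of *jodifjan* is /n/, which is a nasal, so the suffix is -e, giving *jodifjane*.

jodifjane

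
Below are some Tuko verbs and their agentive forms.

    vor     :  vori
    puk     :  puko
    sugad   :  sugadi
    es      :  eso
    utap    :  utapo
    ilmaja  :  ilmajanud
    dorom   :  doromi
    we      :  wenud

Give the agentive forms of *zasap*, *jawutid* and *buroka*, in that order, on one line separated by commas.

The pattern is voicing of the final sound: -o when the stem ends in a voiceless consonant (*puk*, *es*, *utap*); -i when the stem ends in a voiced consonant (*vor*, *sugad*, *dorom*); -nud when the stem ends in a vowel (*ilmaja*, *we*).
*zasap* — final sound /p/ (a voiceless consonant) → -o → *zasapo*.
*jawutid*: final sound = /d/, a voiced consonant → -i → *jawutidi*.
Since the final sound of *buroka* is /a/ (a vowel), it takes -nud, giving *burokanud*.

zasapo, jawutidi, burokanud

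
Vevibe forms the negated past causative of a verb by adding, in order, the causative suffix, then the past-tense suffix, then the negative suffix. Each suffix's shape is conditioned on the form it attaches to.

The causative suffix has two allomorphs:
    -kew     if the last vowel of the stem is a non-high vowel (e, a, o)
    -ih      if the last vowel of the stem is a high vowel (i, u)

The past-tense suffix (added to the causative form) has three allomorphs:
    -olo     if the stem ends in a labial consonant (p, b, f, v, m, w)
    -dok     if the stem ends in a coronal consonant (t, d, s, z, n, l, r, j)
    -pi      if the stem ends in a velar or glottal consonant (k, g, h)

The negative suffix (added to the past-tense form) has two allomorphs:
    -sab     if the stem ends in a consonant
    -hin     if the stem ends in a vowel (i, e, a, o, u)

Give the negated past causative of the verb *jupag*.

jupagkewolohin

The last vowel of *jupag* is /a/, which is a non-high vowel, so the causative suffix is -kew, giving *jupagkew*.
Since the final consonant of the causative form *jupagkew* is /w/ (labial), it takes -olo, giving *jupagkewolo*.
The past-tense form *jupagkewolo*: final sound = /o/, a vowel → -hin → *jupagkewolohin*.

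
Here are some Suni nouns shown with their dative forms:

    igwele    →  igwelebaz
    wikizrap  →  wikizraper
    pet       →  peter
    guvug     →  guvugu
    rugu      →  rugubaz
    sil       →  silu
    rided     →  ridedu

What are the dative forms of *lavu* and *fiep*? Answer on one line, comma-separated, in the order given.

lavubaz, fieper

The pattern is voicing of the final sound: -er when the stem ends in a voiceless consonant (*wikizrap*, *pet*); -u when the stem ends in a voiced consonant (*guvug*, *sil*, *rided*); -baz when the stem ends in a vowel (*igwele*, *rugu*).
Since the final sound of *lavu* is /u/ (a vowel), it takes -baz, giving *lavubaz*.
*fiep*: final sound = /p/, a voiceless consonant → -er → *fieper*.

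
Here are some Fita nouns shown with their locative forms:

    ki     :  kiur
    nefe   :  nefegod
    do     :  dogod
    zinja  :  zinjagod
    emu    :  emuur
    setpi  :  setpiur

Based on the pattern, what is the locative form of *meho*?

The pattern is height harmony: -ur when the last vowel of the stem is a high vowel (*ki*, *emu*, *setpi*); -god when the last vowel of the stem is a non-high vowel (*nefe*, *do*, *zinja*).
Since the last vowel of *meho* is /o/ (a non-high vowel), it takes -god, giving *mehogod*.

mehogod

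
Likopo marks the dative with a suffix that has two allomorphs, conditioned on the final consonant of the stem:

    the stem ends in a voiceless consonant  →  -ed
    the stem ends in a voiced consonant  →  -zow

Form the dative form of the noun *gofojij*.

gofojijzow

Since the final consonant of *gofojij* is /j/ (voiced), it takes -zow, giving *gofojijzow*.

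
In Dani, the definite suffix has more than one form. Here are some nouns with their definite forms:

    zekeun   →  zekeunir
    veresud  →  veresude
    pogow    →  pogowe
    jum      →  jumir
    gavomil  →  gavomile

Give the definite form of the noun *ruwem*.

The suffix is conditioned by the final consonant: -ir when the stem ends in a nasal (*zekeun*, *jum*); -e when the stem ends in a non-nasal consonant (*veresud*, *pogow*, *gavomil*).
Since the final consonant of *ruwem* is /m/ (a nasal), it takes -ir, giving *ruwemir*.

ruwemir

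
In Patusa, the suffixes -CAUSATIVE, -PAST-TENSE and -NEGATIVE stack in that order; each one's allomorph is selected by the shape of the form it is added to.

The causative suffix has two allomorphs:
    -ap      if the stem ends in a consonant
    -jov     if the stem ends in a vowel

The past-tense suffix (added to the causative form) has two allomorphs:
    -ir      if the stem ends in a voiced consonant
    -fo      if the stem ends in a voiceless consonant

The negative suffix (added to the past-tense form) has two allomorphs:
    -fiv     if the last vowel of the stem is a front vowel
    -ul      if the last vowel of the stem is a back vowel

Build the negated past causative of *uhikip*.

uhikipapfoul

*uhikip*: final sound = /p/, a consonant → -ap → *uhikipap*.
Since the final consonant of the causative form *uhikipap* is /p/ (voiceless), it takes -fo, giving *uhikipapfo*.
The last vowel of the past-tense form *uhikipapfo* is /o/, which is a back vowel, so the negative suffix is -ul, giving *uhikipapfoul*.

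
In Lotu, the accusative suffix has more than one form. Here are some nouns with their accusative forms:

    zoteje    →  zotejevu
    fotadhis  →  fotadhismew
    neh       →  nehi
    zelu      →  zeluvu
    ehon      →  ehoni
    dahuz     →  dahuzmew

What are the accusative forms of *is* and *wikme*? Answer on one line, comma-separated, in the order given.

ismew, wikmevu

Looking at the final sound of each stem: -mew when the stem ends in a sibilant (*fotadhis*, *dahuz*); -i when the stem ends in a non-sibilant consonant (*neh*, *ehon*); -vu when the stem ends in a vowel (*zoteje*, *zelu*).
*is*: final sound = /s/, a sibilant → -mew → *ismew*.
*wikme* — final sound /e/ (a vowel) → -vu → *wikmevu*.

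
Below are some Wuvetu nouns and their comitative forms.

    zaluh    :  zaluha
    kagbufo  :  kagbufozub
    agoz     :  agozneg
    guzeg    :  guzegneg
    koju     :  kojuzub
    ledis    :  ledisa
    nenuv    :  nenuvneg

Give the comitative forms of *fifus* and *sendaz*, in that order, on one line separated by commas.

fifusa, sendazneg

The pattern is voicing of the final sound: -a when the stem ends in a voiceless consonant (*zaluh*, *ledis*); -neg when the stem ends in a voiced consonant (*agoz*, *guzeg*, *nenuv*); -zub when the stem ends in a vowel (*kagbufo*, *koju*).
The final sound of *fifus* is /s/, which is a voiceless consonant, so the suffix is -a, giving *fifusa*.
Since the final sound of *sendaz* is /z/ (a voiced consonant), it takes -neg, giving *sendazneg*.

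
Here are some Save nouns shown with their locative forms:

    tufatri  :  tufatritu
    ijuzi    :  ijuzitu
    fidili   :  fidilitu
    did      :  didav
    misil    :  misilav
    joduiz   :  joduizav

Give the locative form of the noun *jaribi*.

jaribitu

The suffix is conditioned by the final sound: -av when the stem ends in a consonant (*did*, *misil*, *joduiz*); -tu when the stem ends in a vowel (*tufatri*, *ijuzi*, *fidili*).
*jaribi*: final sound = /i/, a vowel → -tu → *jaribitu*.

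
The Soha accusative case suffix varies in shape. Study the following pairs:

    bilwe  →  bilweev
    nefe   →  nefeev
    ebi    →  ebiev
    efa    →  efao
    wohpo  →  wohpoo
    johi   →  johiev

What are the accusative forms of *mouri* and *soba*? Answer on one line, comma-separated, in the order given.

mouriev, sobao

The suffix is conditioned by the last vowel: -ev when the last vowel of the stem is a front vowel (*bilwe*, *nefe*, *ebi*, *johi*); -o when the last vowel of the stem is a back vowel (*efa*, *wohpo*).
*mouri* — last vowel /i/ (a front vowel) → -ev → *mouriev*.
The last vowel of *soba* is /a/, which is a back vowel, so the suffix is -o, giving *sobao*.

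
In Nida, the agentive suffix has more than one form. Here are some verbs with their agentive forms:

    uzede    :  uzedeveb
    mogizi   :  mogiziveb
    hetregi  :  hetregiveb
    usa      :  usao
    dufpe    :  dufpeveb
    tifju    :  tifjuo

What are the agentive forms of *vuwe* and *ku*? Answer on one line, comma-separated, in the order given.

vuweveb, kuo

The pattern is front/back vowel harmony: -veb when the last vowel of the stem is a front vowel (*uzede*, *mogizi*, *hetregi*, *dufpe*); -o when the last vowel of the stem is a back vowel (*usa*, *tifju*).
*vuwe*: last vowel = /e/, a front vowel → -veb → *vuweveb*.
Since the last vowel of *ku* is /u/ (a back vowel), it takes -o, giving *kuo*.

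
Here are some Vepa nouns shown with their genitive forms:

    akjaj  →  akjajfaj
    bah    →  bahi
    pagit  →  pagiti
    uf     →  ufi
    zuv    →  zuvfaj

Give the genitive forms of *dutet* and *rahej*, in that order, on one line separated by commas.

duteti, rahejfaj

The alternation tracks the final consonant of the stem — -i when the stem ends in a voiceless consonant (*bah*, *pagit*, *uf*); -faj when the stem ends in a voiced consonant (*akjaj*, *zuv*).
*dutet* — final consonant /t/ (voiceless) → -i → *duteti*.
The final consonant of *rahej* is /j/, which is voiced, so the suffix is -faj, giving *rahejfaj*.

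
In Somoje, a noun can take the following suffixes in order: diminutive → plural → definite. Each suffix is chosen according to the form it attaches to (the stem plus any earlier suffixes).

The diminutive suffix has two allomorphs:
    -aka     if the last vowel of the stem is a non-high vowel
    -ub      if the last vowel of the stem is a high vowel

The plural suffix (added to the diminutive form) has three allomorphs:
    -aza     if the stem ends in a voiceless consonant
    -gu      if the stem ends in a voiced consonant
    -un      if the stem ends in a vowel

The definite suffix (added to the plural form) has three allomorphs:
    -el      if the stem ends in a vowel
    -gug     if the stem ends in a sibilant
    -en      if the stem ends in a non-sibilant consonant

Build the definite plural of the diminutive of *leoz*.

leozakaunen

*leoz*: last vowel = /o/, a non-high vowel → -aka → *leozaka*.
Since the final sound of the diminutive form *leozaka* is /a/ (a vowel), it takes -un, giving *leozakaun*.
The plural form *leozakaun* — final sound /n/ (a non-sibilant consonant) → -en → *leozakaunen*.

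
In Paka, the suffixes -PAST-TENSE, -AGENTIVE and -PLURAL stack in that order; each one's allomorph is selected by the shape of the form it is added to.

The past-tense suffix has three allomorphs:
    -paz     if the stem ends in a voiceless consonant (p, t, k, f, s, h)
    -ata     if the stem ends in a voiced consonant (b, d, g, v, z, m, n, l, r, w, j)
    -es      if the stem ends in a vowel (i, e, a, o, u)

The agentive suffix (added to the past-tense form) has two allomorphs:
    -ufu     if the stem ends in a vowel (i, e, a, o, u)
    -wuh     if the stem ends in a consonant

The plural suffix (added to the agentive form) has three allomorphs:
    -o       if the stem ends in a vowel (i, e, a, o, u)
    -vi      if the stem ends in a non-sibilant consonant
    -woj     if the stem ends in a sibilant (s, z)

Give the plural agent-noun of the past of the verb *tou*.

toueswuhvi

*tou* — final sound /u/ (a vowel) → -es → *toues*.
The past-tense form *toues* — final sound /s/ (a consonant) → -wuh → *toueswuh*.
The final sound of the agentive form *toueswuh* is /h/, which is a non-sibilant consonant, so the plural suffix is -vi, giving *toueswuhvi*.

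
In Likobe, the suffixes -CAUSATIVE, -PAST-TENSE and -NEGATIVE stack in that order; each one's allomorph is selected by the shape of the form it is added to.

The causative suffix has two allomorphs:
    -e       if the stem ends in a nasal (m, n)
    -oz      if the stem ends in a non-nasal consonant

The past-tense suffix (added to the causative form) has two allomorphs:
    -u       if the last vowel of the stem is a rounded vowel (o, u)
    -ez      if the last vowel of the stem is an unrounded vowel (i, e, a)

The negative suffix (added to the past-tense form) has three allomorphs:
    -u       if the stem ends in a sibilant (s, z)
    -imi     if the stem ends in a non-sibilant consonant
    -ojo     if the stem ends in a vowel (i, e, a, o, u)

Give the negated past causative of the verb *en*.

eneezu

*en*: final consonant = /n/, a nasal → -e → *ene*.
The last vowel of the causative form *ene* is /e/, which is an unrounded vowel, so the past-tense suffix is -ez, giving *eneez*.
Since the final sound of the past-tense form *eneez* is /z/ (a sibilant), it takes -u, giving *eneezu*.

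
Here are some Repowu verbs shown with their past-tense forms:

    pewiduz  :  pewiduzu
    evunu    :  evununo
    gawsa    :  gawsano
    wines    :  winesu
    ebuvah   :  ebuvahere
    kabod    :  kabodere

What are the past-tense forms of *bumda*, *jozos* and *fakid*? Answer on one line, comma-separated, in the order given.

Looking at the final sound of each stem: -u when the stem ends in a sibilant (*pewiduz*, *wines*); -ere when the stem ends in a non-sibilant consonant (*ebuvah*, *kabod*); -no when the stem ends in a vowel (*evunu*, *gawsa*).
*bumda* — final sound /a/ (a vowel) → -no → *bumdano*.
*jozos*: final sound = /s/, a sibilant → -u → *jozosu*.
*fakid* — final sound /d/ (a non-sibilant consonant) → -ere → *fakidere*.

bumdano, jozosu, fakidere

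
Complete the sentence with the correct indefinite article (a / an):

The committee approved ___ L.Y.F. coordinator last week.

The indefinite article is chosen by the initial *sound* of the following word, not its spelling.
The initialism *L.Y.F.* is read letter by letter; the first letter, L, is pronounced /ɛl/, which begins with a vowel sound.
So the article is *an*: The committee approved an L.Y.F. coordinator last week.

an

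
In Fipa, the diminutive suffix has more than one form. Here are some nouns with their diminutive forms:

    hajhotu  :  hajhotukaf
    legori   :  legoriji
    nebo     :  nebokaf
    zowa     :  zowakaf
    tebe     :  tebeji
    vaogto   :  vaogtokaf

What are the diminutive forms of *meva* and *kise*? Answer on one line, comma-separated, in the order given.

The pattern is front/back vowel harmony: -ji when the last vowel of the stem is a front vowel (*legori*, *tebe*); -kaf when the last vowel of the stem is a back vowel (*hajhotu*, *nebo*, *zowa*, *vaogto*).
Since the last vowel of *meva* is /a/ (a back vowel), it takes -kaf, giving *mevakaf*.
The last vowel of *kise* is /e/, which is a front vowel, so the suffix is -ji, giving *kiseji*.

mevakaf, kiseji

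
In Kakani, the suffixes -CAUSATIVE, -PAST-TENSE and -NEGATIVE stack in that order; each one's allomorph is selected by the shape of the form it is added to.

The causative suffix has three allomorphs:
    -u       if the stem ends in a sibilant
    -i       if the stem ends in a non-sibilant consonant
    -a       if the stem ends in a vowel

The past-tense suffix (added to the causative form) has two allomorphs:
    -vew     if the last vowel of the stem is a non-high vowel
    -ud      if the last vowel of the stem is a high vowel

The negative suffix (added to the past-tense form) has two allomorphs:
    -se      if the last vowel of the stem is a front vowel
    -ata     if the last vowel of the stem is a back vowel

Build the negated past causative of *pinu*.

*pinu*: final sound = /u/, a vowel → -a → *pinua*.
The last vowel of the causative form *pinua* is /a/, which is a non-high vowel, so the past-tense suffix is -vew, giving *pinuavew*.
The last vowel of the past-tense form *pinuavew* is /e/, which is a front vowel, so the negative suffix is -se, giving *pinuavewse*.

pinuavewse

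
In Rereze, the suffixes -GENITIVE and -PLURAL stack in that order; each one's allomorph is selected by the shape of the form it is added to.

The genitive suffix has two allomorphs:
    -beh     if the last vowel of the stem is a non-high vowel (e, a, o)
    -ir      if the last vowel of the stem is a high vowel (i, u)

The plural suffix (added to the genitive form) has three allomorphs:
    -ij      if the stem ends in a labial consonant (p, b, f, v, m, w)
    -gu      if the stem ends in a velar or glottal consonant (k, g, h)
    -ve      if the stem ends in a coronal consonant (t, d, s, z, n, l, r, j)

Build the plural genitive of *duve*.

Since the last vowel of *duve* is /e/ (a non-high vowel), it takes -beh, giving *duvebeh*.
Since the final consonant of the genitive form *duvebeh* is /h/ (velar/glottal), it takes -gu, giving *duvebehgu*.

duvebehgu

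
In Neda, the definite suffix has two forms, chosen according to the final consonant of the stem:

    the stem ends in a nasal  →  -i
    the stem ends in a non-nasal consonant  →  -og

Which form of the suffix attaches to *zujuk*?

-og

*zujuk* — final consonant /k/ (non-nasal) → -og.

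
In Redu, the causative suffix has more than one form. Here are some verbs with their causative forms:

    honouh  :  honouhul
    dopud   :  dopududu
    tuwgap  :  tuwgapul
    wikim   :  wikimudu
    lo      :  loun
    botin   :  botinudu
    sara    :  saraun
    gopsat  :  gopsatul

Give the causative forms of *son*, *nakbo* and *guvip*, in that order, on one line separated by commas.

Looking at the final sound of each stem: -ul when the stem ends in a voiceless consonant (*honouh*, *tuwgap*, *gopsat*); -udu when the stem ends in a voiced consonant (*dopud*, *wikim*, *botin*); -un when the stem ends in a vowel (*lo*, *sara*).
The final sound of *son* is /n/, which is a voiced consonant, so the suffix is -udu, giving *sonudu*.
*nakbo* — final sound /o/ (a vowel) → -un → *nakboun*.
The final sound of *guvip* is /p/, which is a voiceless consonant, so the suffix is -ul, giving *guvipul*.

sonudu, nakboun, guvipul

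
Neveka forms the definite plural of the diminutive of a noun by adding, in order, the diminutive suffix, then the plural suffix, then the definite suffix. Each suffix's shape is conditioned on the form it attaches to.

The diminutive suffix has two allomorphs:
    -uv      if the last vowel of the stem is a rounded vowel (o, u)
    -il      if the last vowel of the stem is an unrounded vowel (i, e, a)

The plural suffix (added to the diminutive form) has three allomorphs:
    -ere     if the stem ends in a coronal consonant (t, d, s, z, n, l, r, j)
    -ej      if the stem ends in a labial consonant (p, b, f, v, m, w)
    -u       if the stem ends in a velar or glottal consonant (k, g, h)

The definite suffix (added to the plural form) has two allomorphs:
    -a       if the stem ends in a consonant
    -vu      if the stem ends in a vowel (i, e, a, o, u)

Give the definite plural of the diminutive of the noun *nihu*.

nihuuveja

*nihu*: last vowel = /u/, a rounded vowel → -uv → *nihuuv*.
The diminutive form *nihuuv* — final consonant /v/ (labial) → -ej → *nihuuvej*.
Since the final sound of the plural form *nihuuvej* is /j/ (a consonant), it takes -a, giving *nihuuveja*.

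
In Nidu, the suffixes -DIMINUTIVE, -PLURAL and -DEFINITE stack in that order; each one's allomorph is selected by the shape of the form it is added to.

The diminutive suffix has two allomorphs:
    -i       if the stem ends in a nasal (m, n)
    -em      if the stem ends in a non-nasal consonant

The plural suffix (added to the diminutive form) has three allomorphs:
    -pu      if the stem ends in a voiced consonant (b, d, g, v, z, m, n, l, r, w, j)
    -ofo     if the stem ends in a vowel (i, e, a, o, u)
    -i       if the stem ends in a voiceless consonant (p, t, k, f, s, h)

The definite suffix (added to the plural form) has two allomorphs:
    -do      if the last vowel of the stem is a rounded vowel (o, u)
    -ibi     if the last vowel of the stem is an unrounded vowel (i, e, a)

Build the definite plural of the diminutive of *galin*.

galiniofodo

The final consonant of *galin* is /n/, which is a nasal, so the diminutive suffix is -i, giving *galini*.
The final sound of the diminutive form *galini* is /i/, which is a vowel, so the plural suffix is -ofo, giving *galiniofo*.
The last vowel of the plural form *galiniofo* is /o/, which is a rounded vowel, so the definite suffix is -do, giving *galiniofodo*.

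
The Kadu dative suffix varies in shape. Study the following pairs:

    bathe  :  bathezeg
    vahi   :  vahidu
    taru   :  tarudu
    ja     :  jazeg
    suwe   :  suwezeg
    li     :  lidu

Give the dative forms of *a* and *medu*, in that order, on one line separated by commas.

The suffix is conditioned by the last vowel: -du when the last vowel of the stem is a high vowel (*vahi*, *taru*, *li*); -zeg when the last vowel of the stem is a non-high vowel (*bathe*, *ja*, *suwe*).
Since the last vowel of *a* is /a/ (a non-high vowel), it takes -zeg, giving *azeg*.
*medu* — last vowel /u/ (a high vowel) → -du → *medudu*.

azeg, medudu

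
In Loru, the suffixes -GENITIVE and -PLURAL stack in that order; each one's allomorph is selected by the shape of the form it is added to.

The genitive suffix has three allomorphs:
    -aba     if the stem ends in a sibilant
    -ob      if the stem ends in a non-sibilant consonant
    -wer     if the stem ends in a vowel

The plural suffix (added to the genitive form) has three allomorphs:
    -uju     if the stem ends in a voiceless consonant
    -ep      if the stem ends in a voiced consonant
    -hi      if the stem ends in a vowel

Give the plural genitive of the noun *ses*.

sesabahi

*ses*: final sound = /s/, a sibilant → -aba → *sesaba*.
The genitive form *sesaba* — final sound /a/ (a vowel) → -hi → *sesabahi*.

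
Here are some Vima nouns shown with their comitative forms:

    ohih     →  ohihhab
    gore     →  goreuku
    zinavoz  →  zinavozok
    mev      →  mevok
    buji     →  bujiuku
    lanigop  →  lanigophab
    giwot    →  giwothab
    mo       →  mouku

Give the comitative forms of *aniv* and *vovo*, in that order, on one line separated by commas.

The pattern is voicing of the final sound: -hab when the stem ends in a voiceless consonant (*ohih*, *lanigop*, *giwot*); -ok when the stem ends in a voiced consonant (*zinavoz*, *mev*); -uku when the stem ends in a vowel (*gore*, *buji*, *mo*).
*aniv* — final sound /v/ (a voiced consonant) → -ok → *anivok*.
The final sound of *vovo* is /o/, which is a vowel, so the suffix is -uku, giving *vovouku*.

anivok, vovouku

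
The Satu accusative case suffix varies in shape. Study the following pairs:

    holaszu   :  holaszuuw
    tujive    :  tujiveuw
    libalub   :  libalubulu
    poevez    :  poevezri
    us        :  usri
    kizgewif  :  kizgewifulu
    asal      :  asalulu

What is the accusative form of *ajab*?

Looking at the final sound of each stem: -ri when the stem ends in a sibilant (*poevez*, *us*); -ulu when the stem ends in a non-sibilant consonant (*libalub*, *kizgewif*, *asal*); -uw when the stem ends in a vowel (*holaszu*, *tujive*).
*ajab*: final sound = /b/, a non-sibilant consonant → -ulu → *ajabulu*.

ajabulu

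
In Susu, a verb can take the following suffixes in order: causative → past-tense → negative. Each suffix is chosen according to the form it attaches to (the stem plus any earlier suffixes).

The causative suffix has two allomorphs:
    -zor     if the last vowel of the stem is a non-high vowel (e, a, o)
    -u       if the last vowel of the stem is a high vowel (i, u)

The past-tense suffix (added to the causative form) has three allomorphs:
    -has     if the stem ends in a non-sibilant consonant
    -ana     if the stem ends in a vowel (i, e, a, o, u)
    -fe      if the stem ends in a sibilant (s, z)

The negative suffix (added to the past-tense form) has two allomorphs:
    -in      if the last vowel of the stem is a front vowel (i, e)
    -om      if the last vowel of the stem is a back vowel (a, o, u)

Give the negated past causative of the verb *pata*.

*pata*: last vowel = /a/, a non-high vowel → -zor → *patazor*.
The causative form *patazor*: final sound = /r/, a non-sibilant consonant → -has → *patazorhas*.
The past-tense form *patazorhas*: last vowel = /a/, a back vowel → -om → *patazorhasom*.

patazorhasom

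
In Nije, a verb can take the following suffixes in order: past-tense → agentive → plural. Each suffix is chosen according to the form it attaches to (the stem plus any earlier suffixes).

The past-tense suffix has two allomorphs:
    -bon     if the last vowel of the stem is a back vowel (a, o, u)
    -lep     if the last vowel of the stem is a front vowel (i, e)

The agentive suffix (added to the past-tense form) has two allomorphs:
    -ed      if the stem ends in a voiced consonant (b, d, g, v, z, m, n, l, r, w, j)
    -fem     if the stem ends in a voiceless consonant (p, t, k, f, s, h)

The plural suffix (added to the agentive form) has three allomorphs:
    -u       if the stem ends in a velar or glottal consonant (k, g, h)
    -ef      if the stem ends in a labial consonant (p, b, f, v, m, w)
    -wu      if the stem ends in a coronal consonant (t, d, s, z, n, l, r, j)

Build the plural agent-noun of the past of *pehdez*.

pehdezlepfemef

The last vowel of *pehdez* is /e/, which is a front vowel, so the past-tense suffix is -lep, giving *pehdezlep*.
The past-tense form *pehdezlep* — final consonant /p/ (voiceless) → -fem → *pehdezlepfem*.
The agentive form *pehdezlepfem* — final consonant /m/ (labial) → -ef → *pehdezlepfemef*.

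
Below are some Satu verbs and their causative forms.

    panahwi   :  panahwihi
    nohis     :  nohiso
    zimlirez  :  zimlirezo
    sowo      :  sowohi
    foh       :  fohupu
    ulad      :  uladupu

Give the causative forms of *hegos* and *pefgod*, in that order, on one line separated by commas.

The pattern is sibilance of the final sound: -o when the stem ends in a sibilant (*nohis*, *zimlirez*); -upu when the stem ends in a non-sibilant consonant (*foh*, *ulad*); -hi when the stem ends in a vowel (*panahwi*, *sowo*).
Since the final sound of *hegos* is /s/ (a sibilant), it takes -o, giving *hegoso*.
Since the final sound of *pefgod* is /d/ (a non-sibilant consonant), it takes -upu, giving *pefgodupu*.

hegoso, pefgodupu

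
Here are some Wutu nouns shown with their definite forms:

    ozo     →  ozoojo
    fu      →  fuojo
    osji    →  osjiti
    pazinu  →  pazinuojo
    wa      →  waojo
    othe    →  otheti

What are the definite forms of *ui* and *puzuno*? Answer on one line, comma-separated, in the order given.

The alternation tracks the last vowel of the stem — -ti when the last vowel of the stem is a front vowel (*osji*, *othe*); -ojo when the last vowel of the stem is a back vowel (*ozo*, *fu*, *pazinu*, *wa*).
The last vowel of *ui* is /i/, which is a front vowel, so the suffix is -ti, giving *uiti*.
Since the last vowel of *puzuno* is /o/ (a back vowel), it takes -ojo, giving *puzunoojo*.

uiti, puzunoojo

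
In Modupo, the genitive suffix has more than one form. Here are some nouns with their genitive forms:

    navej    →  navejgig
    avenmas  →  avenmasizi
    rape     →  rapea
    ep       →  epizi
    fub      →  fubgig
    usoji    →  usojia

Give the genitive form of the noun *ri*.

ria

The alternation tracks the final sound of the stem — -izi when the stem ends in a voiceless consonant (*avenmas*, *ep*); -gig when the stem ends in a voiced consonant (*navej*, *fub*); -a when the stem ends in a vowel (*rape*, *usoji*).
Since the final sound of *ri* is /i/ (a vowel), it takes -a, giving *ria*.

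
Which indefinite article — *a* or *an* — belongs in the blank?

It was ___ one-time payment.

a

The indefinite article is chosen by the initial *sound* of the following word, not its spelling.
*one-time* begins with the sound /wʌ/ (*one* pronounced /wʌn/) — a consonant sound.
So the article is *a*: It was a one-time payment.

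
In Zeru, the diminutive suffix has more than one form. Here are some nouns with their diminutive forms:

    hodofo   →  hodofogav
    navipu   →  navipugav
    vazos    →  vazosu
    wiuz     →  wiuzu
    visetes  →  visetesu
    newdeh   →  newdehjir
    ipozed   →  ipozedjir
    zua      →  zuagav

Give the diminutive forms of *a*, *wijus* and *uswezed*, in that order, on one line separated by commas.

The alternation tracks the final sound of the stem — -u when the stem ends in a sibilant (*vazos*, *wiuz*, *visetes*); -jir when the stem ends in a non-sibilant consonant (*newdeh*, *ipozed*); -gav when the stem ends in a vowel (*hodofo*, *navipu*, *zua*).
The final sound of *a* is /a/, which is a vowel, so the suffix is -gav, giving *agav*.
The final sound of *wijus* is /s/, which is a sibilant, so the suffix is -u, giving *wijusu*.
*uswezed*: final sound = /d/, a non-sibilant consonant → -jir → *uswezedjir*.

agav, wijusu, uswezedjir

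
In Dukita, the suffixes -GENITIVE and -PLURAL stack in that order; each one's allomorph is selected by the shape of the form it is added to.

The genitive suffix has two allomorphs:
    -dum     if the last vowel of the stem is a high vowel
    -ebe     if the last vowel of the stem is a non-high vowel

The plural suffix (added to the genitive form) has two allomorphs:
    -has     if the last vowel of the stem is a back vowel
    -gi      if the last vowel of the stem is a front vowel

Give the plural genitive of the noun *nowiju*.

Since the last vowel of *nowiju* is /u/ (a high vowel), it takes -dum, giving *nowijudum*.
Since the last vowel of the genitive form *nowijudum* is /u/ (a back vowel), it takes -has, giving *nowijudumhas*.

nowijudumhas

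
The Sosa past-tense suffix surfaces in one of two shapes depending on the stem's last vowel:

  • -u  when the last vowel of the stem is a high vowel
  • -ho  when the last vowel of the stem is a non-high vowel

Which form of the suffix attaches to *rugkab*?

-ho

*rugkab*: last vowel = /a/, a non-high vowel → -ho.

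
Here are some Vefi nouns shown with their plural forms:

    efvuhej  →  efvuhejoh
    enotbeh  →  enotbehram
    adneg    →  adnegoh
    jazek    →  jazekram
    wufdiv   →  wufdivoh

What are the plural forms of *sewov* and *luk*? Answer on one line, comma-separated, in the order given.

Looking at the final consonant of each stem: -ram when the stem ends in a voiceless consonant (*enotbeh*, *jazek*); -oh when the stem ends in a voiced consonant (*efvuhej*, *adneg*, *wufdiv*).
*sewov*: final consonant = /v/, voiced → -oh → *sewovoh*.
*luk*: final consonant = /k/, voiceless → -ram → *lukram*.

sewovoh, lukram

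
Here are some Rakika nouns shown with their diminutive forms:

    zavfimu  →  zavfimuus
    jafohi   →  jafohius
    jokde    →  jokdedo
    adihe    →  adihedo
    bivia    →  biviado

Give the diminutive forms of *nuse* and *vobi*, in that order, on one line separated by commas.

nusedo, vobius

The suffix is conditioned by the last vowel: -us when the last vowel of the stem is a high vowel (*zavfimu*, *jafohi*); -do when the last vowel of the stem is a non-high vowel (*jokde*, *adihe*, *bivia*).
*nuse*: last vowel = /e/, a non-high vowel → -do → *nusedo*.
*vobi*: last vowel = /i/, a high vowel → -us → *vobius*.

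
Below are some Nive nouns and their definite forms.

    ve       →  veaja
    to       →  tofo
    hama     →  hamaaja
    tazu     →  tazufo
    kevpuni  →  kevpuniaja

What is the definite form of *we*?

weaja

Looking at the last vowel of each stem: -fo when the last vowel of the stem is a rounded vowel (*to*, *tazu*); -aja when the last vowel of the stem is an unrounded vowel (*ve*, *hama*, *kevpuni*).
*we*: last vowel = /e/, an unrounded vowel → -aja → *weaja*.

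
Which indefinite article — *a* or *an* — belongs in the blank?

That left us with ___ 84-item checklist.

an

The indefinite article is chosen by the initial *sound* of the following word, not its spelling.
The number *84* is spoken "eighty-…", beginning with /ˈeɪti/ — a vowel sound.
So the article is *an*: That left us with an 84-item checklist.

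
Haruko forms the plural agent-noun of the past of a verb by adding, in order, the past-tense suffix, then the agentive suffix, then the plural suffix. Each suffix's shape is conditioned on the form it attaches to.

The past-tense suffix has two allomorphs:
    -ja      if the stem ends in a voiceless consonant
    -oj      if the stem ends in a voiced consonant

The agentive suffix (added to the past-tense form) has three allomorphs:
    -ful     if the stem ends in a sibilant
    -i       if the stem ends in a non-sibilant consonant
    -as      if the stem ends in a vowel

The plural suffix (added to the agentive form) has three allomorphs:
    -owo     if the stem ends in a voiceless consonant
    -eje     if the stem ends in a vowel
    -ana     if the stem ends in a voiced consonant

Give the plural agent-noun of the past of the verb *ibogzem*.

ibogzemojieje

*ibogzem* — final consonant /m/ (voiced) → -oj → *ibogzemoj*.
The past-tense form *ibogzemoj* — final sound /j/ (a non-sibilant consonant) → -i → *ibogzemoji*.
The agentive form *ibogzemoji* — final sound /i/ (a vowel) → -eje → *ibogzemojieje*.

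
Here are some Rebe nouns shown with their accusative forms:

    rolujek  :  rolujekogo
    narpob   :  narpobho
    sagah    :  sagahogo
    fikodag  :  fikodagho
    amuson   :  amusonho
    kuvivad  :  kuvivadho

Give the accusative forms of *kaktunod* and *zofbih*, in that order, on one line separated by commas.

The pattern is voicing of the final consonant: -ogo when the stem ends in a voiceless consonant (*rolujek*, *sagah*); -ho when the stem ends in a voiced consonant (*narpob*, *fikodag*, *amuson*, *kuvivad*).
Since the final consonant of *kaktunod* is /d/ (voiced), it takes -ho, giving *kaktunodho*.
*zofbih*: final consonant = /h/, voiceless → -ogo → *zofbihogo*.

kaktunodho, zofbihogo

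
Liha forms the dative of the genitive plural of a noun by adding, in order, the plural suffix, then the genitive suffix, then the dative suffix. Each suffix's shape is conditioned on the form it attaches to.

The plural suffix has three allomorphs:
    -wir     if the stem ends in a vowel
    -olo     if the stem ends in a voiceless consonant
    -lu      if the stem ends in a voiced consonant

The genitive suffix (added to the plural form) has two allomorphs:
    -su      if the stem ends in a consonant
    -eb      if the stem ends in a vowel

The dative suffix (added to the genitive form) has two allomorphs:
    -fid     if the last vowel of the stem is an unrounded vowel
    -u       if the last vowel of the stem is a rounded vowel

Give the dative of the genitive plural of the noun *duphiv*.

duphivluebfid

Since the final sound of *duphiv* is /v/ (a voiced consonant), it takes -lu, giving *duphivlu*.
The plural form *duphivlu*: final sound = /u/, a vowel → -eb → *duphivlueb*.
The last vowel of the genitive form *duphivlueb* is /e/, which is an unrounded vowel, so the dative suffix is -fid, giving *duphivluebfid*.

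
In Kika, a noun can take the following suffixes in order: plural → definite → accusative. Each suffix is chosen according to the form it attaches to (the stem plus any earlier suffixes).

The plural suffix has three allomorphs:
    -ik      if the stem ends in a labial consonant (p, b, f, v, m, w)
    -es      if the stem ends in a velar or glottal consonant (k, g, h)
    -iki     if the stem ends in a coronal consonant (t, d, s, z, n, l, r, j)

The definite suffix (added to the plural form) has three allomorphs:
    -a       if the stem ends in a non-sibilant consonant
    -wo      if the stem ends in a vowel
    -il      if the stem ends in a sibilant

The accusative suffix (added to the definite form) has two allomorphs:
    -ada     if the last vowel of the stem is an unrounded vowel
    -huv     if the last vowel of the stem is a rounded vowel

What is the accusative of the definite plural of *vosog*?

vosogesilada

*vosog*: final consonant = /g/, velar/glottal → -es → *vosoges*.
The plural form *vosoges*: final sound = /s/, a sibilant → -il → *vosogesil*.
The definite form *vosogesil* — last vowel /i/ (an unrounded vowel) → -ada → *vosogesilada*.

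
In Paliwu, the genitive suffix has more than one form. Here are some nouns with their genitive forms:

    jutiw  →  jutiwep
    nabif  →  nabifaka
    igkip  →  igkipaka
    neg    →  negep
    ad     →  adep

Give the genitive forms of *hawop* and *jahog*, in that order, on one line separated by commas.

hawopaka, jahogep

The alternation tracks the final consonant of the stem — -aka when the stem ends in a voiceless consonant (*nabif*, *igkip*); -ep when the stem ends in a voiced consonant (*jutiw*, *neg*, *ad*).
*hawop*: final consonant = /p/, voiceless → -aka → *hawopaka*.
The final consonant of *jahog* is /g/, which is voiced, so the suffix is -ep, giving *jahogep*.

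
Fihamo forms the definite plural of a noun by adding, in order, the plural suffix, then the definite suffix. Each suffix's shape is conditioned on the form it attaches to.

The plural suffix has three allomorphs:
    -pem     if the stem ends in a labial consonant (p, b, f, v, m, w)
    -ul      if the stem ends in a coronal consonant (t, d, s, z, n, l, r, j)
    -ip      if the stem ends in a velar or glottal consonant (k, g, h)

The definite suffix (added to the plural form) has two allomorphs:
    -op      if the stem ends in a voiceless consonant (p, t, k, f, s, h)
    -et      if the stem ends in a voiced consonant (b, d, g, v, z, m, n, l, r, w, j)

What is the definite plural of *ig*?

igipop

The final consonant of *ig* is /g/, which is velar/glottal, so the plural suffix is -ip, giving *igip*.
The plural form *igip*: final consonant = /p/, voiceless → -op → *igipop*.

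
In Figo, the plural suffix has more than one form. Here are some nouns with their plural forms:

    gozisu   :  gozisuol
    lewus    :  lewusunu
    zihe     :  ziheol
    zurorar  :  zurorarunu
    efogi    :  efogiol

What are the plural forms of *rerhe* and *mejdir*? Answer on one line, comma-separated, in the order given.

rerheol, mejdirunu

The suffix is conditioned by the final sound: -unu when the stem ends in a consonant (*lewus*, *zurorar*); -ol when the stem ends in a vowel (*gozisu*, *zihe*, *efogi*).
Since the final sound of *rerhe* is /e/ (a vowel), it takes -ol, giving *rerheol*.
*mejdir* — final sound /r/ (a consonant) → -unu → *mejdirunu*.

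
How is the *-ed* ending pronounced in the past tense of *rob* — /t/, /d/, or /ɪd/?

/d/

The stem *rob* ends in a voiced sound other than /d/.
The -ed suffix is realized as /ɪd/ after /t, d/; as /t/ after other voiceless consonants; and as /d/ after other voiced sounds.
So -ed on *rob* is pronounced /d/.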